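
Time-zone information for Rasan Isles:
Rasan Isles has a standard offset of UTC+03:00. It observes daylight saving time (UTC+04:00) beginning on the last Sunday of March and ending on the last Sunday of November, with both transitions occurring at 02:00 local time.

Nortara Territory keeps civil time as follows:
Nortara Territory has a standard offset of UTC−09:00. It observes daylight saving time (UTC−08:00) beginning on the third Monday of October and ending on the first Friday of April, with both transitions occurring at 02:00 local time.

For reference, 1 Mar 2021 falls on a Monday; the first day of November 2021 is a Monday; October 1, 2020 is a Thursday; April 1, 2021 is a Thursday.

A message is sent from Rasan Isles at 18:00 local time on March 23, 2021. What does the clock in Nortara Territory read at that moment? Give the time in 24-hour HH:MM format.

1 March 2021 is a Monday, so Sundays fall on 7, 14, 21, 28; the last is March 28.
1 November 2021 is a Monday, so Sundays fall on 7, 14, 21, 28; the last is November 28.
Daylight saving runs 28 March – 28 November; March 23, 2021 is outside that window, so Rasan Isles is on standard time at UTC+03:00.
18:00 Rasan Isles − 3h = 15:00 UTC.
1 October 2020 is a Thursday, so the first Monday is October 5 and the third is October 19.
1 April 2021 is a Thursday, so the first Friday is April 2.
At the standard offset (UTC−09:00), 15:00 UTC − 9h = 06:00 Nortara Territory standard time.
The standard-time date in Nortara Territory, March 23, 2021, falls between 19 October 2020 and 2 April 2021, so daylight saving is in effect and Nortara Territory is at UTC−08:00.
15:00 UTC − 8h = 07:00 Nortara Territory.

07:00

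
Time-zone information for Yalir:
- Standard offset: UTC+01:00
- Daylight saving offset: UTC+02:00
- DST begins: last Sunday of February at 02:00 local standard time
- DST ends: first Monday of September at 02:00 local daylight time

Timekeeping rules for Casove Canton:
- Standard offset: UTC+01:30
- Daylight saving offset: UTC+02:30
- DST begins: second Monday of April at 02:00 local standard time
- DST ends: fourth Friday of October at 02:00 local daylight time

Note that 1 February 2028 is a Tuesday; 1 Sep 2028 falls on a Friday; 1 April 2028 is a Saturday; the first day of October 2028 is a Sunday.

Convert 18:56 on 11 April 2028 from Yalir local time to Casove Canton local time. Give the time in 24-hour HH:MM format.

19:26

1 February 2028 is a Tuesday, so Sundays fall on 6, 13, 20, 27; the last is February 27.
1 September 2028 is a Friday, so the first Monday is September 4.
11 April 2028 lies within the daylight-saving period (27 February – 4 September), so Yalir is on daylight time, UTC+02:00.
18:56 Yalir − 2h = 16:56 UTC.
1 April 2028 is a Saturday, so the first Monday is April 3 and the second is April 10.
1 October 2028 is a Sunday, so the first Friday is October 6 and the fourth is October 27.
At the standard offset (UTC+01:30), 16:56 UTC + 1h30m = 18:26 Casove Canton standard time.
Daylight saving runs 10 April – 27 October; the standard-time date in Casove Canton, 11 April 2028, is inside that window, so Casove Canton is at UTC+02:30.
16:56 UTC + 2h30m = 19:26 Casove Canton.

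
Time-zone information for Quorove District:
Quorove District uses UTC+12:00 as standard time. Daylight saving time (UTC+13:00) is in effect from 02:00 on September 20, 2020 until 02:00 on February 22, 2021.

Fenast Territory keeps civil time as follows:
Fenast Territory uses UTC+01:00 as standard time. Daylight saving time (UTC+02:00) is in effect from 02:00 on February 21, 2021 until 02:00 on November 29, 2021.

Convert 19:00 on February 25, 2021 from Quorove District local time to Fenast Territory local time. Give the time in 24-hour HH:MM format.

February 25, 2021 does not fall between 20 September 2020 and 22 February 2021, so daylight saving is not in effect and Quorove District is at UTC+12:00.
19:00 Quorove District − 12h = 07:00 UTC.
At the standard offset (UTC+01:00), 07:00 UTC + 1h = 08:00 Fenast Territory standard time.
The standard-time date in Fenast Territory, February 25, 2021, lies within the daylight-saving period (21 February – 29 November), so Fenast Territory is on daylight time, UTC+02:00.
07:00 UTC + 2h = 09:00 Fenast Territory.

09:00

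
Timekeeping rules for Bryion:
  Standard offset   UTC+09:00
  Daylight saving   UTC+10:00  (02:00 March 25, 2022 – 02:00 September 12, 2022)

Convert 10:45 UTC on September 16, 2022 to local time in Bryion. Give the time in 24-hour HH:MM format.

At the standard offset (UTC+09:00), 10:45 UTC + 9h = 19:45 Bryion standard time.
Daylight saving runs 25 March – 12 September; the standard-time date in Bryion, September 16, 2022, is outside that window, so Bryion is on standard time at UTC+09:00.
10:45 UTC + 9h = 19:45 local.

19:45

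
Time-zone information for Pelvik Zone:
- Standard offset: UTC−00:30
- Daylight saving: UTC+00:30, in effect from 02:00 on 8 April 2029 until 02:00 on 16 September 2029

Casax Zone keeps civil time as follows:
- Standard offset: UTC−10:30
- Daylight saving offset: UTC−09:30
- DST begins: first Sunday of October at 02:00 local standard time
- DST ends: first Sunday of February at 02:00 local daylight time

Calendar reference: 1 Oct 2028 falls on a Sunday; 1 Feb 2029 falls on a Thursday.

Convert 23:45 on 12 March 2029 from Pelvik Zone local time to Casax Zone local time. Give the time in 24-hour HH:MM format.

12 March 2029 does not fall between 8 April and 16 September, so daylight saving is not in effect and Pelvik Zone is at UTC−00:30.
23:45 Pelvik Zone + 0h30m = 00:15 UTC (rolling into the next day, 13 March 2029).
1 October 2028 is a Sunday, so the first Sunday is October 1.
1 February 2029 is a Thursday, so the first Sunday is February 4.
At the standard offset (UTC−10:30), 00:15 UTC − 10h30m = 13:45 Casax Zone standard time (rolling into the previous day, 12 March 2029).
The standard-time date in Casax Zone, 12 March 2029, does not fall between 1 October 2028 and 4 February 2029, so daylight saving is not in effect and Casax Zone is at UTC−10:30.
00:15 UTC − 10h30m = 13:45 Casax Zone (rolling into the previous day, 12 March 2029).

13:45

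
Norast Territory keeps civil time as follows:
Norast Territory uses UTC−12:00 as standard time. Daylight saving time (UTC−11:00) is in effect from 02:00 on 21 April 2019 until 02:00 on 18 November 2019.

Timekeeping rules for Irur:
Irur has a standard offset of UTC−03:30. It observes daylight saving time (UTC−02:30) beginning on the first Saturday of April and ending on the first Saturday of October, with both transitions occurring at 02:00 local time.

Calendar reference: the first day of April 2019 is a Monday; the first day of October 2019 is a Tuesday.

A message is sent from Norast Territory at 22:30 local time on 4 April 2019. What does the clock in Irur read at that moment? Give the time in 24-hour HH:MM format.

Daylight saving runs 21 April – 18 November; 4 April 2019 is outside that window, so Norast Territory is on standard time at UTC−12:00.
22:30 Norast Territory + 12h = 10:30 UTC (rolling into the next day, 5 April 2019).
1 April 2019 is a Monday, so the first Saturday is April 6.
1 October 2019 is a Tuesday, so the first Saturday is October 5.
At the standard offset (UTC−03:30), 10:30 UTC − 3h30m = 07:00 Irur standard time.
Daylight saving runs 6 April – 5 October; the standard-time date in Irur, 5 April 2019, is outside that window, so Irur is on standard time at UTC−03:30.
10:30 UTC − 3h30m = 07:00 Irur.

07:00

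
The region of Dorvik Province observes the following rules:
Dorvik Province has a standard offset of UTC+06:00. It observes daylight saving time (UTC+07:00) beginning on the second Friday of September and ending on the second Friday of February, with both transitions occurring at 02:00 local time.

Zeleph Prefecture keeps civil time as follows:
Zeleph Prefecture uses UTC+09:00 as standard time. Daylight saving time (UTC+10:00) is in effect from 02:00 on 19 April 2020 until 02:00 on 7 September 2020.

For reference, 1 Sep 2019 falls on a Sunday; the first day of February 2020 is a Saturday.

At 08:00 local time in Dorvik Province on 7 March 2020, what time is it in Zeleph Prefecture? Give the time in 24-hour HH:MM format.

1 September 2019 is a Sunday, so the first Friday is September 6 and the second is September 13.
1 February 2020 is a Saturday, so the first Friday is February 7 and the second is February 14.
7 March 2020 does not fall between 13 September 2019 and 14 February 2020, so daylight saving is not in effect and Dorvik Province is at UTC+06:00.
08:00 Dorvik Province − 6h = 02:00 UTC.
At the standard offset (UTC+09:00), 02:00 UTC + 9h = 11:00 Zeleph Prefecture standard time.
The standard-time date in Zeleph Prefecture, 7 March 2020, does not fall between 19 April and 7 September, so daylight saving is not in effect and Zeleph Prefecture is at UTC+09:00.
02:00 UTC + 9h = 11:00 Zeleph Prefecture.

11:00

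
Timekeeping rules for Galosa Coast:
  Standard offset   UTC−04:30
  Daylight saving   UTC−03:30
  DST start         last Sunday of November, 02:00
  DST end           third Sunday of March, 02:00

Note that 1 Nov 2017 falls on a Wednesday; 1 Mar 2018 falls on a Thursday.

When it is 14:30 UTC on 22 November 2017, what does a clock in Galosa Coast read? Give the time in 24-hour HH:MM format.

1 November 2017 is a Wednesday, so Sundays fall on 5, 12, 19, 26; the last is November 26.
1 March 2018 is a Thursday, so the first Sunday is March 4 and the third is March 18.
At the standard offset (UTC−04:30), 14:30 UTC − 4h30m = 10:00 Galosa Coast standard time.
The standard-time date in Galosa Coast, 22 November 2017, is outside the daylight-saving period (26 November 2017 – 18 March 2018), so Galosa Coast is on standard time, UTC−04:30.
14:30 UTC − 4h30m = 10:00 local.

10:00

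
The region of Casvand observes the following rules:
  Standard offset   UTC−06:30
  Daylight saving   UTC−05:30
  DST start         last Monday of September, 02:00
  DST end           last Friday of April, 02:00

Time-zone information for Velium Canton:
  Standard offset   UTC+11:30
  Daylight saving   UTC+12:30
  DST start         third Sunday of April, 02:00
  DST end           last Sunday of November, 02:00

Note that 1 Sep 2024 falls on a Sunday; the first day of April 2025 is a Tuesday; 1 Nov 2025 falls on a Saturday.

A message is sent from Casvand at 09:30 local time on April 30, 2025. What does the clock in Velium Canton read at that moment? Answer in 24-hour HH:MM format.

1 September 2024 is a Sunday, so Mondays fall on 2, 9, 16, 23, 30; the last is September 30.
1 April 2025 is a Tuesday, so Fridays fall on 4, 11, 18, 25; the last is April 25.
April 30, 2025 does not fall between 30 September 2024 and 25 April 2025, so daylight saving is not in effect and Casvand is at UTC−06:30.
09:30 Casvand + 6h30m = 16:00 UTC.
1 April 2025 is a Tuesday, so the first Sunday is April 6 and the third is April 20.
1 November 2025 is a Saturday, so Sundays fall on 2, 9, 16, 23, 30; the last is November 30.
At the standard offset (UTC+11:30), 16:00 UTC + 11h30m = 03:30 Velium Canton standard time (rolling into the next day, 1 May 2025).
The standard-time date in Velium Canton, May 1, 2025, lies within the daylight-saving period (20 April – 30 November), so Velium Canton is on daylight time, UTC+12:30.
16:00 UTC + 12h30m = 04:30 Velium Canton (rolling into the next day, 1 May 2025).

04:30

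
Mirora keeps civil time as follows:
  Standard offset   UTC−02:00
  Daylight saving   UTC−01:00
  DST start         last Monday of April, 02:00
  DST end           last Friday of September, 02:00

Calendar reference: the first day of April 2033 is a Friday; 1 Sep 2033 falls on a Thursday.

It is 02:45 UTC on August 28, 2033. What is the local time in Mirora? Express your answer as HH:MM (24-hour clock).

1 April 2033 is a Friday, so Mondays fall on 4, 11, 18, 25; the last is April 25.
1 September 2033 is a Thursday, so Fridays fall on 2, 9, 16, 23, 30; the last is September 30.
At the standard offset (UTC−02:00), 02:45 UTC − 2h = 00:45 Mirora standard time.
The standard-time date in Mirora, August 28, 2033, lies within the daylight-saving period (25 April – 30 September), so Mirora is on daylight time, UTC−01:00.
02:45 UTC − 1h = 01:45 local.

01:45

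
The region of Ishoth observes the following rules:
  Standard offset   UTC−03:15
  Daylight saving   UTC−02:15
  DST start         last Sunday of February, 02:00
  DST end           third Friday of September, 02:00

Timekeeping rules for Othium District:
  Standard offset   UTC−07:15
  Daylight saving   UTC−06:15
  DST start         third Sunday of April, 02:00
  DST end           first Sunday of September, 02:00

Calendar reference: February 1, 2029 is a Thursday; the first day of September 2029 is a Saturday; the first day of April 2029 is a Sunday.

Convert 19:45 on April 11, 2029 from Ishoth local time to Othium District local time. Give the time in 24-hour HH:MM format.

1 February 2029 is a Thursday, so Sundays fall on 4, 11, 18, 25; the last is February 25.
1 September 2029 is a Saturday, so the first Friday is September 7 and the third is September 21.
April 11, 2029 lies within the daylight-saving period (25 February – 21 September), so Ishoth is on daylight time, UTC−02:15.
19:45 Ishoth + 2h15m = 22:00 UTC.
1 April 2029 is a Sunday, so the first Sunday is April 1 and the third is April 15.
1 September 2029 is a Saturday, so the first Sunday is September 2.
At the standard offset (UTC−07:15), 22:00 UTC − 7h15m = 14:45 Othium District standard time.
Daylight saving runs 15 April – 2 September; the standard-time date in Othium District, April 11, 2029, is outside that window, so Othium District is on standard time at UTC−07:15.
22:00 UTC − 7h15m = 14:45 Othium District.

14:45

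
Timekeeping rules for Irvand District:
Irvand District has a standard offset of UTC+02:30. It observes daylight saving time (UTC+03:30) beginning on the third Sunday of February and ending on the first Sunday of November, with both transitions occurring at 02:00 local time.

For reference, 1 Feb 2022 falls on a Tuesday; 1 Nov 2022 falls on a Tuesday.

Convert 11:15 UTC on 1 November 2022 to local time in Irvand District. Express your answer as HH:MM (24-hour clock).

1 February 2022 is a Tuesday, so the first Sunday is February 6 and the third is February 20.
1 November 2022 is a Tuesday, so the first Sunday is November 6.
At the standard offset (UTC+02:30), 11:15 UTC + 2h30m = 13:45 Irvand District standard time.
The standard-time date in Irvand District, 1 November 2022, lies within the daylight-saving period (20 February – 6 November), so Irvand District is on daylight time, UTC+03:30.
11:15 UTC + 3h30m = 14:45 local.

14:45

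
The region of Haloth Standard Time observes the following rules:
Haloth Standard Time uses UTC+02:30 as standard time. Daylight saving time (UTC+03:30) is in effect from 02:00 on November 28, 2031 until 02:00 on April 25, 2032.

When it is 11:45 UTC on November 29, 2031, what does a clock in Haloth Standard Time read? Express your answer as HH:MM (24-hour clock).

At the standard offset (UTC+02:30), 11:45 UTC + 2h30m = 14:15 Haloth Standard Time standard time.
The standard-time date in Haloth Standard Time, November 29, 2031, falls between 28 November 2031 and 25 April 2032, so daylight saving is in effect and Haloth Standard Time is at UTC+03:30.
11:45 UTC + 3h30m = 15:15 local.

15:15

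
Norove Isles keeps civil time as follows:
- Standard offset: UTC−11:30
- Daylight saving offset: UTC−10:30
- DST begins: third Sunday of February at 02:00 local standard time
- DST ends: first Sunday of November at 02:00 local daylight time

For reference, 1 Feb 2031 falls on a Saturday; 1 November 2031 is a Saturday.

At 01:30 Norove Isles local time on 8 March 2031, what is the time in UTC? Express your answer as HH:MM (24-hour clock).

1 February 2031 is a Saturday, so the first Sunday is February 2 and the third is February 16.
1 November 2031 is a Saturday, so the first Sunday is November 2.
8 March 2031 lies within the daylight-saving period (16 February – 2 November), so Norove Isles is on daylight time, UTC−10:30.
01:30 local + 10h30m = 12:00 UTC.

12:00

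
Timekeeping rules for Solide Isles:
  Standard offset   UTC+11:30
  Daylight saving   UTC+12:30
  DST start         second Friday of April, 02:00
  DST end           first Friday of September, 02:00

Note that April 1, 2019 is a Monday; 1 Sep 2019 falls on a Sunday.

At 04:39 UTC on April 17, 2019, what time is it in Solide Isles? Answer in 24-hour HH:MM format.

17:09

1 April 2019 is a Monday, so the first Friday is April 5 and the second is April 12.
1 September 2019 is a Sunday, so the first Friday is September 6.
At the standard offset (UTC+11:30), 04:39 UTC + 11h30m = 16:09 Solide Isles standard time.
The standard-time date in Solide Isles, April 17, 2019, falls between 12 April and 6 September, so daylight saving is in effect and Solide Isles is at UTC+12:30.
04:39 UTC + 12h30m = 17:09 local.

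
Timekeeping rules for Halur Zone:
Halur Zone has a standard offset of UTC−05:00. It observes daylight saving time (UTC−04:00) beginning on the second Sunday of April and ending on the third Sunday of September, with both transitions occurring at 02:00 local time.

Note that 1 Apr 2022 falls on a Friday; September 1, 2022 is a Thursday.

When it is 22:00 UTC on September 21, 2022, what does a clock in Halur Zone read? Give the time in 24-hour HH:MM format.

1 April 2022 is a Friday, so the first Sunday is April 3 and the second is April 10.
1 September 2022 is a Thursday, so the first Sunday is September 4 and the third is September 18.
At the standard offset (UTC−05:00), 22:00 UTC − 5h = 17:00 Halur Zone standard time.
Daylight saving runs 10 April – 18 September; the standard-time date in Halur Zone, September 21, 2022, is outside that window, so Halur Zone is on standard time at UTC−05:00.
22:00 UTC − 5h = 17:00 local.

17:00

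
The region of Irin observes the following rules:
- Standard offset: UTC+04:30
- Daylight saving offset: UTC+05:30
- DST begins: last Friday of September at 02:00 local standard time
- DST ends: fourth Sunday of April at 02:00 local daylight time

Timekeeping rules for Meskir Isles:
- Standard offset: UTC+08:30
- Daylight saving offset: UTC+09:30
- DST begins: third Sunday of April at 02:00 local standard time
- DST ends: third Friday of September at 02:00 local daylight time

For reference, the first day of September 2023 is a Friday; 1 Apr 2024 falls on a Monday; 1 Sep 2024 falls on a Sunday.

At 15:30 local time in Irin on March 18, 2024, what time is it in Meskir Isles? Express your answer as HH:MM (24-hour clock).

18:30

1 September 2023 is a Friday, so Fridays fall on 1, 8, 15, 22, 29; the last is September 29.
1 April 2024 is a Monday, so the first Sunday is April 7 and the fourth is April 28.
March 18, 2024 lies within the daylight-saving period (29 September 2023 – 28 April 2024), so Irin is on daylight time, UTC+05:30.
15:30 Irin − 5h30m = 10:00 UTC.
1 April 2024 is a Monday, so the first Sunday is April 7 and the third is April 21.
1 September 2024 is a Sunday, so the first Friday is September 6 and the third is September 20.
At the standard offset (UTC+08:30), 10:00 UTC + 8h30m = 18:30 Meskir Isles standard time.
The standard-time date in Meskir Isles, March 18, 2024, is outside the daylight-saving period (21 April – 20 September), so Meskir Isles is on standard time, UTC+08:30.
10:00 UTC + 8h30m = 18:30 Meskir Isles.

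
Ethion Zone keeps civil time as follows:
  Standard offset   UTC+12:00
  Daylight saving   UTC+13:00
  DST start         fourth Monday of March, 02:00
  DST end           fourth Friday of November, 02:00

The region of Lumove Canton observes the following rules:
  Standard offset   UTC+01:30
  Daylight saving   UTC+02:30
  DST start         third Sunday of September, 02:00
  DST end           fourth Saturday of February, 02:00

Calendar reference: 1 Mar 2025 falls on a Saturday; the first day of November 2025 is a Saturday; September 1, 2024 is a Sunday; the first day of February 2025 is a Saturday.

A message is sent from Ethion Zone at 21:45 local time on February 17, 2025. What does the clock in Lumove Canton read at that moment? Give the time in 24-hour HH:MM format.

12:15

1 March 2025 is a Saturday, so the first Monday is March 3 and the fourth is March 24.
1 November 2025 is a Saturday, so the first Friday is November 7 and the fourth is November 28.
Daylight saving runs 24 March – 28 November; February 17, 2025 is outside that window, so Ethion Zone is on standard time at UTC+12:00.
21:45 Ethion Zone − 12h = 09:45 UTC.
1 September 2024 is a Sunday, so the first Sunday is September 1 and the third is September 15.
1 February 2025 is a Saturday, so the first Saturday is February 1 and the fourth is February 22.
At the standard offset (UTC+01:30), 09:45 UTC + 1h30m = 11:15 Lumove Canton standard time.
Daylight saving runs 15 September 2024 – 22 February 2025; the standard-time date in Lumove Canton, February 17, 2025, is inside that window, so Lumove Canton is at UTC+02:30.
09:45 UTC + 2h30m = 12:15 Lumove Canton.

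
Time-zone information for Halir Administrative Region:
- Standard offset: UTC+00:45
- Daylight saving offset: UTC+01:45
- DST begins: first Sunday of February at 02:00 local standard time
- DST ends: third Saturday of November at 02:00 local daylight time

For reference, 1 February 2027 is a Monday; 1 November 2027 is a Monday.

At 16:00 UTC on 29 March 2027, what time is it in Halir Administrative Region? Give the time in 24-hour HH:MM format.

1 February 2027 is a Monday, so the first Sunday is February 7.
1 November 2027 is a Monday, so the first Saturday is November 6 and the third is November 20.
At the standard offset (UTC+00:45), 16:00 UTC + 0h45m = 16:45 Halir Administrative Region standard time.
Daylight saving runs 7 February – 20 November; the standard-time date in Halir Administrative Region, 29 March 2027, is inside that window, so Halir Administrative Region is at UTC+01:45.
16:00 UTC + 1h45m = 17:45 local.

17:45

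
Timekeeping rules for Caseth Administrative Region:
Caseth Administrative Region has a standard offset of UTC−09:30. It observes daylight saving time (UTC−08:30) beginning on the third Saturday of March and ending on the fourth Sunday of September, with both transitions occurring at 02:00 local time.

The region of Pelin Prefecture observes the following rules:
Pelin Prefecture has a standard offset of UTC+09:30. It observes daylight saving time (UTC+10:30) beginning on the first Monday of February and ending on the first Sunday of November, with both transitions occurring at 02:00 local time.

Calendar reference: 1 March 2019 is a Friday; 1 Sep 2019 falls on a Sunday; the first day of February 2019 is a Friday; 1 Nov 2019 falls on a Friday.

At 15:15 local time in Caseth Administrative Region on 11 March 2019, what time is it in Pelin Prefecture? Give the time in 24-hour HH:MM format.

1 March 2019 is a Friday, so the first Saturday is March 2 and the third is March 16.
1 September 2019 is a Sunday, so the first Sunday is September 1 and the fourth is September 22.
11 March 2019 is outside the daylight-saving period (16 March – 22 September), so Caseth Administrative Region is on standard time, UTC−09:30.
15:15 Caseth Administrative Region + 9h30m = 00:45 UTC (rolling into the next day, 12 March 2019).
1 February 2019 is a Friday, so the first Monday is February 4.
1 November 2019 is a Friday, so the first Sunday is November 3.
At the standard offset (UTC+09:30), 00:45 UTC + 9h30m = 10:15 Pelin Prefecture standard time.
The standard-time date in Pelin Prefecture, 12 March 2019, falls between 4 February and 3 November, so daylight saving is in effect and Pelin Prefecture is at UTC+10:30.
00:45 UTC + 10h30m = 11:15 Pelin Prefecture.

11:15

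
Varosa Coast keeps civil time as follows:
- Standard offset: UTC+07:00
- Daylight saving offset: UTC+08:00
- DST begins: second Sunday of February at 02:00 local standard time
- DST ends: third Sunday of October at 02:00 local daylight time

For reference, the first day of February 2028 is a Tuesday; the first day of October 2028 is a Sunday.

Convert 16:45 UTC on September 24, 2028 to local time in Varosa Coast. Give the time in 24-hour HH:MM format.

00:45

1 February 2028 is a Tuesday, so the first Sunday is February 6 and the second is February 13.
1 October 2028 is a Sunday, so the first Sunday is October 1 and the third is October 15.
At the standard offset (UTC+07:00), 16:45 UTC + 7h = 23:45 Varosa Coast standard time.
The standard-time date in Varosa Coast, September 24, 2028, falls between 13 February and 15 October, so daylight saving is in effect and Varosa Coast is at UTC+08:00.
16:45 UTC + 8h = 00:45 local (rolling into the next day, 25 September 2028).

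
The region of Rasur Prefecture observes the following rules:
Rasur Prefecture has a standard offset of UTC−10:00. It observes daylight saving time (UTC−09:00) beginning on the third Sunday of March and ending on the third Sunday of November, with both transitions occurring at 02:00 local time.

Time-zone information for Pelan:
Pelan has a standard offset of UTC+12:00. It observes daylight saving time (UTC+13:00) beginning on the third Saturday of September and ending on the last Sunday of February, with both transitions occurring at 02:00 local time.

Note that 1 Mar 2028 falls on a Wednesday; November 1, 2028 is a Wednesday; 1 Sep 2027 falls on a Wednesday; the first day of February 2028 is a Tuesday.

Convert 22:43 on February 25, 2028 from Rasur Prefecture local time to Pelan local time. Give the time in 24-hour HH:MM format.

21:43

1 March 2028 is a Wednesday, so the first Sunday is March 5 and the third is March 19.
1 November 2028 is a Wednesday, so the first Sunday is November 5 and the third is November 19.
February 25, 2028 is outside the daylight-saving period (19 March – 19 November), so Rasur Prefecture is on standard time, UTC−10:00.
22:43 Rasur Prefecture + 10h = 08:43 UTC (rolling into the next day, 26 February 2028).
1 September 2027 is a Wednesday, so the first Saturday is September 4 and the third is September 18.
1 February 2028 is a Tuesday, so Sundays fall on 6, 13, 20, 27; the last is February 27.
At the standard offset (UTC+12:00), 08:43 UTC + 12h = 20:43 Pelan standard time.
The standard-time date in Pelan, February 26, 2028, lies within the daylight-saving period (18 September 2027 – 27 February 2028), so Pelan is on daylight time, UTC+13:00.
08:43 UTC + 13h = 21:43 Pelan.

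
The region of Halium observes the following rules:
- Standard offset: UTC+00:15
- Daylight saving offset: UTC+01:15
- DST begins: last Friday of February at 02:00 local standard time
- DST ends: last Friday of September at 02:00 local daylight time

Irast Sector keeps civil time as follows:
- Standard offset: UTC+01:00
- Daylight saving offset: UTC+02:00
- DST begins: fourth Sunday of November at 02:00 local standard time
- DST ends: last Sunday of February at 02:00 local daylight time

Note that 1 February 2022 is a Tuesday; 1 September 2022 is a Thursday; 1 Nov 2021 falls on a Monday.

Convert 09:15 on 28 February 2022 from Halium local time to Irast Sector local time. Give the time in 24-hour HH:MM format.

09:00

1 February 2022 is a Tuesday, so Fridays fall on 4, 11, 18, 25; the last is February 25.
1 September 2022 is a Thursday, so Fridays fall on 2, 9, 16, 23, 30; the last is September 30.
28 February 2022 falls between 25 February and 30 September, so daylight saving is in effect and Halium is at UTC+01:15.
09:15 Halium − 1h15m = 08:00 UTC.
1 November 2021 is a Monday, so the first Sunday is November 7 and the fourth is November 28.
1 February 2022 is a Tuesday, so Sundays fall on 6, 13, 20, 27; the last is February 27.
At the standard offset (UTC+01:00), 08:00 UTC + 1h = 09:00 Irast Sector standard time.
Daylight saving runs 28 November 2021 – 27 February 2022; the standard-time date in Irast Sector, 28 February 2022, is outside that window, so Irast Sector is on standard time at UTC+01:00.
08:00 UTC + 1h = 09:00 Irast Sector.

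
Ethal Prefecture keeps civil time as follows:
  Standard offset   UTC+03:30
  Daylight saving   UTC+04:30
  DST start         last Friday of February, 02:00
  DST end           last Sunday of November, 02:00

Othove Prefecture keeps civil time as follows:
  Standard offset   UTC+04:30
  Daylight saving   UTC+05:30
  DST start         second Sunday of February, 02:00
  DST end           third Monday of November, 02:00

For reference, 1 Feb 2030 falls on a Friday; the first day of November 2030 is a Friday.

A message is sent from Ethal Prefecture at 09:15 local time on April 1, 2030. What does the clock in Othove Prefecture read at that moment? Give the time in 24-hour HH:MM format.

1 February 2030 is a Friday, so Fridays fall on 1, 8, 15, 22; the last is February 22.
1 November 2030 is a Friday, so Sundays fall on 3, 10, 17, 24; the last is November 24.
April 1, 2030 lies within the daylight-saving period (22 February – 24 November), so Ethal Prefecture is on daylight time, UTC+04:30.
09:15 Ethal Prefecture − 4h30m = 04:45 UTC.
1 February 2030 is a Friday, so the first Sunday is February 3 and the second is February 10.
1 November 2030 is a Friday, so the first Monday is November 4 and the third is November 18.
At the standard offset (UTC+04:30), 04:45 UTC + 4h30m = 09:15 Othove Prefecture standard time.
The standard-time date in Othove Prefecture, April 1, 2030, lies within the daylight-saving period (10 February – 18 November), so Othove Prefecture is on daylight time, UTC+05:30.
04:45 UTC + 5h30m = 10:15 Othove Prefecture.

10:15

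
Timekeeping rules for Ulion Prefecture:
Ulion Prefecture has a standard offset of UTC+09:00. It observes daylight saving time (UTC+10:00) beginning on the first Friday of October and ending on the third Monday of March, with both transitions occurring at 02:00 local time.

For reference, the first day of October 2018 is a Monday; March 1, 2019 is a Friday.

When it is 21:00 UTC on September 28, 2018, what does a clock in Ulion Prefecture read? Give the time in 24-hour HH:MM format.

1 October 2018 is a Monday, so the first Friday is October 5.
1 March 2019 is a Friday, so the first Monday is March 4 and the third is March 18.
At the standard offset (UTC+09:00), 21:00 UTC + 9h = 06:00 Ulion Prefecture standard time (rolling into the next day, 29 September 2018).
The standard-time date in Ulion Prefecture, September 29, 2018, does not fall between 5 October 2018 and 18 March 2019, so daylight saving is not in effect and Ulion Prefecture is at UTC+09:00.
21:00 UTC + 9h = 06:00 local (rolling into the next day, 29 September 2018).

06:00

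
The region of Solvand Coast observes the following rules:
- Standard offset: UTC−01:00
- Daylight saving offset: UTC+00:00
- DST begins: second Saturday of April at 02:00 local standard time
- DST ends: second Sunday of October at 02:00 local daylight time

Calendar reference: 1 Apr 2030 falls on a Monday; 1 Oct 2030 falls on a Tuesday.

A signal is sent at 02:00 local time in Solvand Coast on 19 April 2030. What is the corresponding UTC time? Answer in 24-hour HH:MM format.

02:00

1 April 2030 is a Monday, so the first Saturday is April 6 and the second is April 13.
1 October 2030 is a Tuesday, so the first Sunday is October 6 and the second is October 13.
Daylight saving runs 13 April – 13 October; 19 April 2030 is inside that window, so Solvand Coast is at UTC+00:00.
02:00 local − 0h = 02:00 UTC.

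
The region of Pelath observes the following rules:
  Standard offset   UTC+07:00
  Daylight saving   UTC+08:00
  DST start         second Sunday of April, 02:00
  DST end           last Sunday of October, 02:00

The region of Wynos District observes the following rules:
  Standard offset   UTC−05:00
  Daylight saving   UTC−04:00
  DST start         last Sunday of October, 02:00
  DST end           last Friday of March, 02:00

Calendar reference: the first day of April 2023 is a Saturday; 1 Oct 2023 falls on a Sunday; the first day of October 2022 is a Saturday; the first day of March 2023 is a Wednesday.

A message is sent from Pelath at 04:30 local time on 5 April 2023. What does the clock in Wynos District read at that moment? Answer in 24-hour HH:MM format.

1 April 2023 is a Saturday, so the first Sunday is April 2 and the second is April 9.
1 October 2023 is a Sunday, so Sundays fall on 1, 8, 15, 22, 29; the last is October 29.
Daylight saving runs 9 April – 29 October; 5 April 2023 is outside that window, so Pelath is on standard time at UTC+07:00.
04:30 Pelath − 7h = 21:30 UTC (rolling into the previous day, 4 April 2023).
1 October 2022 is a Saturday, so Sundays fall on 2, 9, 16, 23, 30; the last is October 30.
1 March 2023 is a Wednesday, so Fridays fall on 3, 10, 17, 24, 31; the last is March 31.
At the standard offset (UTC−05:00), 21:30 UTC − 5h = 16:30 Wynos District standard time.
The standard-time date in Wynos District, 4 April 2023, does not fall between 30 October 2022 and 31 March 2023, so daylight saving is not in effect and Wynos District is at UTC−05:00.
21:30 UTC − 5h = 16:30 Wynos District.

16:30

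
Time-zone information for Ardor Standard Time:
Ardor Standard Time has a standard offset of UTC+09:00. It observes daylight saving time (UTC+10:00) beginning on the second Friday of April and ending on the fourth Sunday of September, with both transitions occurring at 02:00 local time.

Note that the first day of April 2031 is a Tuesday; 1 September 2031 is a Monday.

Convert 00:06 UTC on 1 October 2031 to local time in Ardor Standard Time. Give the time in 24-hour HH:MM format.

1 April 2031 is a Tuesday, so the first Friday is April 4 and the second is April 11.
1 September 2031 is a Monday, so the first Sunday is September 7 and the fourth is September 28.
At the standard offset (UTC+09:00), 00:06 UTC + 9h = 09:06 Ardor Standard Time standard time.
The standard-time date in Ardor Standard Time, 1 October 2031, is outside the daylight-saving period (11 April – 28 September), so Ardor Standard Time is on standard time, UTC+09:00.
00:06 UTC + 9h = 09:06 local.

09:06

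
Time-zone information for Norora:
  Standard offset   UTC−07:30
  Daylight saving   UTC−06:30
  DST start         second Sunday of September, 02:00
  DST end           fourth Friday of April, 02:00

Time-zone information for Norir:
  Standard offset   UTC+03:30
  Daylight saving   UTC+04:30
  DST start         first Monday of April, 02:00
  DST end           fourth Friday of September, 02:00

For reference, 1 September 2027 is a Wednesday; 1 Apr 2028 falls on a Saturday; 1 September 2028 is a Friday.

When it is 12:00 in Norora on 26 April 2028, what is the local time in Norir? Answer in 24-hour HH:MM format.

1 September 2027 is a Wednesday, so the first Sunday is September 5 and the second is September 12.
1 April 2028 is a Saturday, so the first Friday is April 7 and the fourth is April 28.
Daylight saving runs 12 September 2027 – 28 April 2028; 26 April 2028 is inside that window, so Norora is at UTC−06:30.
12:00 Norora + 6h30m = 18:30 UTC.
1 April 2028 is a Saturday, so the first Monday is April 3.
1 September 2028 is a Friday, so the first Friday is September 1 and the fourth is September 22.
At the standard offset (UTC+03:30), 18:30 UTC + 3h30m = 22:00 Norir standard time.
Daylight saving runs 3 April – 22 September; the standard-time date in Norir, 26 April 2028, is inside that window, so Norir is at UTC+04:30.
18:30 UTC + 4h30m = 23:00 Norir.

23:00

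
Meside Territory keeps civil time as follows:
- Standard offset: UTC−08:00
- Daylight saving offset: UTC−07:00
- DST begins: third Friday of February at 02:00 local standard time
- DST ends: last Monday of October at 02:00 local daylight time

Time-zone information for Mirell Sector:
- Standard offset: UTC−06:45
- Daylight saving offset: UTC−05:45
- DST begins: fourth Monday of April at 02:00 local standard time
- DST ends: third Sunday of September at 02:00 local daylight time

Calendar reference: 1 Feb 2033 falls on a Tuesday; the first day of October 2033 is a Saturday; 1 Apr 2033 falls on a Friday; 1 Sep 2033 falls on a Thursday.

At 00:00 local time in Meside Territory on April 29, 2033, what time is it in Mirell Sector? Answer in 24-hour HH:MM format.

1 February 2033 is a Tuesday, so the first Friday is February 4 and the third is February 18.
1 October 2033 is a Saturday, so Mondays fall on 3, 10, 17, 24, 31; the last is October 31.
Daylight saving runs 18 February – 31 October; April 29, 2033 is inside that window, so Meside Territory is at UTC−07:00.
00:00 Meside Territory + 7h = 07:00 UTC.
1 April 2033 is a Friday, so the first Monday is April 4 and the fourth is April 25.
1 September 2033 is a Thursday, so the first Sunday is September 4 and the third is September 18.
At the standard offset (UTC−06:45), 07:00 UTC − 6h45m = 00:15 Mirell Sector standard time.
The standard-time date in Mirell Sector, April 29, 2033, falls between 25 April and 18 September, so daylight saving is in effect and Mirell Sector is at UTC−05:45.
07:00 UTC − 5h45m = 01:15 Mirell Sector.

01:15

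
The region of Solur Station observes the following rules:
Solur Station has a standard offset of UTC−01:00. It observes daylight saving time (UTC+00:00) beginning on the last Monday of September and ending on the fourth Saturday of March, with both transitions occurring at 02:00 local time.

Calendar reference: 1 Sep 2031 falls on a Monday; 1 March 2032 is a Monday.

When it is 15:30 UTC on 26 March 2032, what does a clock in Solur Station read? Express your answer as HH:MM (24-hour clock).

1 September 2031 is a Monday, so Mondays fall on 1, 8, 15, 22, 29; the last is September 29.
1 March 2032 is a Monday, so the first Saturday is March 6 and the fourth is March 27.
At the standard offset (UTC−01:00), 15:30 UTC − 1h = 14:30 Solur Station standard time.
The standard-time date in Solur Station, 26 March 2032, lies within the daylight-saving period (29 September 2031 – 27 March 2032), so Solur Station is on daylight time, UTC+00:00.
15:30 UTC + 0h = 15:30 local.

15:30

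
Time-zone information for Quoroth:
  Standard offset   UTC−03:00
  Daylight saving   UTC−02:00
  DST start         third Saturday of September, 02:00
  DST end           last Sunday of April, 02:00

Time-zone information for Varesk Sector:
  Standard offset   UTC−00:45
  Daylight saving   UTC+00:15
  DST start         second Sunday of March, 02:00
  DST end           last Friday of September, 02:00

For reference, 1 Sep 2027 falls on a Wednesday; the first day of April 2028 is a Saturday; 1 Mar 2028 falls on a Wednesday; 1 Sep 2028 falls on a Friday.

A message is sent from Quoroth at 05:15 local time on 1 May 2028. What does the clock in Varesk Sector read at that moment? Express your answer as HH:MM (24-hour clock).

08:30

1 September 2027 is a Wednesday, so the first Saturday is September 4 and the third is September 18.
1 April 2028 is a Saturday, so Sundays fall on 2, 9, 16, 23, 30; the last is April 30.
1 May 2028 is outside the daylight-saving period (18 September 2027 – 30 April 2028), so Quoroth is on standard time, UTC−03:00.
05:15 Quoroth + 3h = 08:15 UTC.
1 March 2028 is a Wednesday, so the first Sunday is March 5 and the second is March 12.
1 September 2028 is a Friday, so Fridays fall on 1, 8, 15, 22, 29; the last is September 29.
At the standard offset (UTC−00:45), 08:15 UTC − 0h45m = 07:30 Varesk Sector standard time.
The standard-time date in Varesk Sector, 1 May 2028, lies within the daylight-saving period (12 March – 29 September), so Varesk Sector is on daylight time, UTC+00:15.
08:15 UTC + 0h15m = 08:30 Varesk Sector.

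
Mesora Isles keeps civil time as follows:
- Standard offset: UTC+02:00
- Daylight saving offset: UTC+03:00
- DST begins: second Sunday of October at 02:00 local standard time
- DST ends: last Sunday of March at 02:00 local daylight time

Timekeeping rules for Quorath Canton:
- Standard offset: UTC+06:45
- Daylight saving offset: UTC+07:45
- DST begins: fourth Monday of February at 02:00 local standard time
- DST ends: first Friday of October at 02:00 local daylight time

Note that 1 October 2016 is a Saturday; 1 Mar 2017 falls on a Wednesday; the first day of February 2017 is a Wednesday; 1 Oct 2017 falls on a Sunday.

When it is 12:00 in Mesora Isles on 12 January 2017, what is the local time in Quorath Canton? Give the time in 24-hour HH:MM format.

15:45

1 October 2016 is a Saturday, so the first Sunday is October 2 and the second is October 9.
1 March 2017 is a Wednesday, so Sundays fall on 5, 12, 19, 26; the last is March 26.
Daylight saving runs 9 October 2016 – 26 March 2017; 12 January 2017 is inside that window, so Mesora Isles is at UTC+03:00.
12:00 Mesora Isles − 3h = 09:00 UTC.
1 February 2017 is a Wednesday, so the first Monday is February 6 and the fourth is February 27.
1 October 2017 is a Sunday, so the first Friday is October 6.
At the standard offset (UTC+06:45), 09:00 UTC + 6h45m = 15:45 Quorath Canton standard time.
The standard-time date in Quorath Canton, 12 January 2017, is outside the daylight-saving period (27 February – 6 October), so Quorath Canton is on standard time, UTC+06:45.
09:00 UTC + 6h45m = 15:45 Quorath Canton.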